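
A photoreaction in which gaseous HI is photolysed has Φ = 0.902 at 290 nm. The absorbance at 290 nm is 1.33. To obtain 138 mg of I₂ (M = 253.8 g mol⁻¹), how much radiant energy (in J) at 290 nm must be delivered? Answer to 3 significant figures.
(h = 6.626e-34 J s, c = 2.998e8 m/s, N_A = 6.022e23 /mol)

261 J

Product: 138 mg / 253.8 g mol⁻¹ = 5.437e-4 mol.
Photons that must be absorbed: 5.437e-4 / 0.902 = 6.028e-4 mol.
Fraction absorbed: 1 − 10^(−1.33) = 0.9532.
Incident photons needed: 6.028e-4 / 0.9532 = 6.324e-4 mol.
Photon energy: hc/λ = 6.850e-19 J; per mole, 4.125e5 J mol⁻¹.
Energy required: 6.324e-4 × 4.125e5 = 261 J.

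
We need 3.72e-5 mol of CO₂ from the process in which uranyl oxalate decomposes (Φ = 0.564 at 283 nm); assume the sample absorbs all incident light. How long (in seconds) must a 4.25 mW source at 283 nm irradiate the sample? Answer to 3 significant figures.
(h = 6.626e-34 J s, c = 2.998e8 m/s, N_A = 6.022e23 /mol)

Photons that must be absorbed: 3.72e-5 / 0.564 = 6.596e-5 mol.
Photon energy: hc/λ = 7.019e-19 J; per mole, 4.227e5 J mol⁻¹.
Energy required: 6.596e-5 × 4.227e5 = 27.88 J.
Time: 27.88 J / 0.00425 W = 6560 s.

t ≈ 6560 s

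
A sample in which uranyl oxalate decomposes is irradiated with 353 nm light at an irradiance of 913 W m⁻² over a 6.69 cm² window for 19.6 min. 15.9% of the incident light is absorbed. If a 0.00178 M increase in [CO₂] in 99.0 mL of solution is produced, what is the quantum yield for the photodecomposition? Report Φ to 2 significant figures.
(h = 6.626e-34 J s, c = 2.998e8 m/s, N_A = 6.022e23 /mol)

Product: (0.00178 M)(0.099 L) = 1.762e-4 mol.
Photon energy at 353 nm: hc/λ = (6.626e-34)(2.998e8)/(353e-9) = 5.627e-19 J.
Energy delivered: (913 W m⁻²)(6.69e-4 m²)(1176 s) = 718.3 J.
Photons incident: 718.3 / 5.627e-19 = 1.277e21, i.e. 1.277e21/6.022e23 = 0.002121 mol.
Photons absorbed: 0.159 × 0.002121 = 3.372e-4 mol.
Φ = 1.762e-4 mol / 3.372e-4 mol photons = 0.52.

Φ = 0.52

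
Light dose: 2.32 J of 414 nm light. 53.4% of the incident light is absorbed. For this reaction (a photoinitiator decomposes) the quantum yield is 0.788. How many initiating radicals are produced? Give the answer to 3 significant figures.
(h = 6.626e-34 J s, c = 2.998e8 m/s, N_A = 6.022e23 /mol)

Photon energy at 414 nm: hc/λ = (6.626e-34)(2.998e8)/(414e-9) = 4.798e-19 J.
Photons incident: 2.32 / 4.798e-19 = 4.835e18, i.e. 4.835e18/6.022e23 = 8.029e-6 mol.
Photons absorbed: 0.534 × 8.029e-6 = 4.287e-6 mol.
Product: Φ × n_abs = 0.788 × 4.287e-6 = 3.378e-6 mol.
As a count: 3.378e-6 × 6.022e23 = 2.03e18.

2.03e18 initiating radicals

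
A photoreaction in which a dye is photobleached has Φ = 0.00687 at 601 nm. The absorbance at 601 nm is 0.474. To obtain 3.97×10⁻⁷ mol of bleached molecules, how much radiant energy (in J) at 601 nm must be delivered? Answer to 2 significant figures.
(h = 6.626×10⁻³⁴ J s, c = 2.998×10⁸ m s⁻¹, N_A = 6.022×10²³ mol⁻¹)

17 J

Photons that must be absorbed: 3.97×10⁻⁷ / 0.00687 = 5.779×10⁻⁵ mol.
Fraction absorbed: 1 − 10^(−0.474) = 0.6643.
Incident photons needed: 5.779×10⁻⁵ / 0.6643 = 8.699×10⁻⁵ mol.
Photon energy: hc/λ = 3.305×10⁻¹⁹ J; per mole, 1.990×10⁵ J mol⁻¹.
Energy required: 8.699×10⁻⁵ × 1.990×10⁵ = 17 J.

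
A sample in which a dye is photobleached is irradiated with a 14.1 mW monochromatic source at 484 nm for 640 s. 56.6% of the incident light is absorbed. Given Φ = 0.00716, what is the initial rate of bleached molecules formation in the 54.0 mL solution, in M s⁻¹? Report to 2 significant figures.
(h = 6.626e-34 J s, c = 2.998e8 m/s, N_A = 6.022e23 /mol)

4.3e-9 M s⁻¹

Photon energy at 484 nm: hc/λ = (6.626e-34)(2.998e8)/(484e-9) = 4.104e-19 J.
Energy delivered: (14.1 mW)(640 s) = 9.024 J.
Photons incident: 9.024 / 4.104e-19 = 2.199e19, i.e. 2.199e19/6.022e23 = 3.652e-5 mol.
Photons absorbed: 0.566 × 3.652e-5 = 2.067e-5 mol.
Product formed: 0.00716 × 2.067e-5 = 1.480e-7 mol.
Rate: 1.480e-7 mol / (640 s × 0.054 L) = 4.3e-9 M s⁻¹.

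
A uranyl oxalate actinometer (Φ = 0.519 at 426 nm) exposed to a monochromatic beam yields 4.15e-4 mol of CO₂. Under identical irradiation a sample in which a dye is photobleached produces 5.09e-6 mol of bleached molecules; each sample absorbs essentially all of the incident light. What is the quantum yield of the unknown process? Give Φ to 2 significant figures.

Photons absorbed by the actinometer: 4.15e-4 / 0.519 = 7.996e-4 mol.
Φ(unknown) = 5.09e-6 / 7.996e-4 = 0.0064.

Φ = 0.0064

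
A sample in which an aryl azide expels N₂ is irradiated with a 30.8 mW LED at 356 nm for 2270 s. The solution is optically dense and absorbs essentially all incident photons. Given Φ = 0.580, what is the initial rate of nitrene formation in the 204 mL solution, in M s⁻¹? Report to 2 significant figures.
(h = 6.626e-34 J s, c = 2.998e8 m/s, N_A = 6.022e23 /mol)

2.6e-7 M s⁻¹

Photon energy at 356 nm: hc/λ = (6.626e-34)(2.998e8)/(356e-9) = 5.580e-19 J.
Energy delivered: (30.8 mW)(2270 s) = 69.92 J.
Photons incident: 69.92 / 5.580e-19 = 1.253e20, i.e. 1.253e20/6.022e23 = 2.081e-4 mol.
Product formed: 0.580 × 2.081e-4 = 1.207e-4 mol.
Rate: 1.207e-4 mol / (2270 s × 0.204 L) = 2.6e-7 M s⁻¹.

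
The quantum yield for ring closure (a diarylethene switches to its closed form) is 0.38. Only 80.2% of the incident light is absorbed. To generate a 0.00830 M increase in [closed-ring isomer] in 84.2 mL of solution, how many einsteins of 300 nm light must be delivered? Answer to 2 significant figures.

Product: (0.00830 M)(0.0842 L) = 6.989×10⁻⁴ mol.
Photons that must be absorbed: 6.989×10⁻⁴ / 0.38 = 0.001839 mol.
Incident photons needed: 0.001839 / 0.802 = 0.002293 mol.

0.0023 einstein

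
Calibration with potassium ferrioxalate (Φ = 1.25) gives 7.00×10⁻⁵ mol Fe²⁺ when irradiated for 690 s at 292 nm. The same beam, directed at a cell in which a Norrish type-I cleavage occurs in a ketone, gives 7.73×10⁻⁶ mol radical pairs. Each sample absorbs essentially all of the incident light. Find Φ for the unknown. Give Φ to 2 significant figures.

Φ = 0.14

Photons absorbed by the actinometer: 7.00×10⁻⁵ / 1.25 = 5.600×10⁻⁵ mol.
Φ(unknown) = 7.73×10⁻⁶ / 5.600×10⁻⁵ = 0.14.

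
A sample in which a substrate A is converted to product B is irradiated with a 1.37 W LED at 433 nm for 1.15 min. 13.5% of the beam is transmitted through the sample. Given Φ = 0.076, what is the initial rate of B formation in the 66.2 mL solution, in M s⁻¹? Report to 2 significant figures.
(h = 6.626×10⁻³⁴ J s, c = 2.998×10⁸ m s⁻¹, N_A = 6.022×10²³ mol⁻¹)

Photon energy at 433 nm: hc/λ = (6.626×10⁻³⁴)(2.998×10⁸)/(433×10⁻⁹) = 4.588×10⁻¹⁹ J.
Energy delivered: (1.37 W)(69 s) = 94.53 J.
Photons incident: 94.53 / 4.588×10⁻¹⁹ = 2.060×10²⁰, i.e. 2.060×10²⁰/6.022×10²³ = 3.421×10⁻⁴ mol.
Fraction absorbed: 1 − 13.5/100 = 0.8650.
Photons absorbed: 0.8650 × 3.421×10⁻⁴ = 2.959×10⁻⁴ mol.
Product formed: 0.076 × 2.959×10⁻⁴ = 2.249×10⁻⁵ mol.
Rate: 2.249×10⁻⁵ mol / (69 s × 0.0662 L) = 4.9×10⁻⁶ M s⁻¹.

4.9×10⁻⁶ M s⁻¹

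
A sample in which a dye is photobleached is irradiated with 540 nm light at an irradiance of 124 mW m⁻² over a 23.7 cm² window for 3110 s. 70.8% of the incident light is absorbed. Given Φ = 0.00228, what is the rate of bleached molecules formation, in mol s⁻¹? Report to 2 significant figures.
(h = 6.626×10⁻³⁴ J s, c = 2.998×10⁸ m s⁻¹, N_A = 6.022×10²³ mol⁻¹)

2.1×10⁻¹² mol s⁻¹

Photon energy at 540 nm: hc/λ = (6.626×10⁻³⁴)(2.998×10⁸)/(540×10⁻⁹) = 3.679×10⁻¹⁹ J.
Energy delivered: (124 mW m⁻²)(23.7×10⁻⁴ m²)(3110 s) = 0.9140 J.
Photons incident: 0.9140 / 3.679×10⁻¹⁹ = 2.484×10¹⁸, i.e. 2.484×10¹⁸/6.022×10²³ = 4.125×10⁻⁶ mol.
Photons absorbed: 0.708 × 4.125×10⁻⁶ = 2.921×10⁻⁶ mol.
Product formed: 0.00228 × 2.921×10⁻⁶ = 6.660×10⁻⁹ mol.
Rate: 6.660×10⁻⁹ / 3110 s = 2.1×10⁻¹² mol s⁻¹.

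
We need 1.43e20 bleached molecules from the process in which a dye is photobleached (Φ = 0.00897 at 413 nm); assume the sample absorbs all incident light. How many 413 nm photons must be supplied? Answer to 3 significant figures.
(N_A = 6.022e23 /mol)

Product: 1.43e20 / 6.022e23 = 2.375e-4 mol.
Photons that must be absorbed: 2.375e-4 / 0.00897 = 0.02648 mol.
Photon count: 0.02648 × 6.022e23 = 1.59e22.

1.59e22 photons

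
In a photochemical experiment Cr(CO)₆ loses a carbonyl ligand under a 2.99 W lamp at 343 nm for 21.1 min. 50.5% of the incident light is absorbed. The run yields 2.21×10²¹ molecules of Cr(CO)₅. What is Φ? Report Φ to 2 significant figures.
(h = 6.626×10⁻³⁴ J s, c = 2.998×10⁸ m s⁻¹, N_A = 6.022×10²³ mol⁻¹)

Φ = 0.67

Product: 2.21×10²¹ / 6.022×10²³ = 0.003670 mol.
Photon energy at 343 nm: hc/λ = (6.626×10⁻³⁴)(2.998×10⁸)/(343×10⁻⁹) = 5.791×10⁻¹⁹ J.
Energy delivered: (2.99 W)(1266 s) = 3785 J.
Photons incident: 3785 / 5.791×10⁻¹⁹ = 6.536×10²¹, i.e. 6.536×10²¹/6.022×10²³ = 0.01085 mol.
Photons absorbed: 0.505 × 0.01085 = 0.005479 mol.
Φ = 0.003670 mol / 0.005479 mol photons = 0.67.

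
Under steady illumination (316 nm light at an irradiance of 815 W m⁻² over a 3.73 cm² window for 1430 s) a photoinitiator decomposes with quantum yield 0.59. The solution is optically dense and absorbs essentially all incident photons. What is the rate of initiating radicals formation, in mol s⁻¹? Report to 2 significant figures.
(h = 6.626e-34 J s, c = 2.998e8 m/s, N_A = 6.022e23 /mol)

4.7e-7 mol s⁻¹

Photon energy at 316 nm: hc/λ = (6.626e-34)(2.998e8)/(316e-9) = 6.286e-19 J.
Energy delivered: (815 W m⁻²)(3.73e-4 m²)(1430 s) = 434.7 J.
Photons incident: 434.7 / 6.286e-19 = 6.915e20, i.e. 6.915e20/6.022e23 = 0.001148 mol.
Product formed: 0.59 × 0.001148 = 6.773e-4 mol.
Rate: 6.773e-4 / 1430 s = 4.7e-7 mol s⁻¹.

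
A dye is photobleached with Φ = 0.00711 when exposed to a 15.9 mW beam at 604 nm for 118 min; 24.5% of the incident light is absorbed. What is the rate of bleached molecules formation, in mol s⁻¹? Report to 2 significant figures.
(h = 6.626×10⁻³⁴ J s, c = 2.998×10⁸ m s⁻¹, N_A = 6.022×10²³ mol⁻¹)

1.4×10⁻¹⁰ mol s⁻¹

Photon energy at 604 nm: hc/λ = (6.626×10⁻³⁴)(2.998×10⁸)/(604×10⁻⁹) = 3.289×10⁻¹⁹ J.
Energy delivered: (15.9 mW)(7080 s) = 112.6 J.
Photons incident: 112.6 / 3.289×10⁻¹⁹ = 3.424×10²⁰, i.e. 3.424×10²⁰/6.022×10²³ = 5.686×10⁻⁴ mol.
Photons absorbed: 0.245 × 5.686×10⁻⁴ = 1.393×10⁻⁴ mol.
Product formed: 0.00711 × 1.393×10⁻⁴ = 9.904×10⁻⁷ mol.
Rate: 9.904×10⁻⁷ / 7080 s = 1.4×10⁻¹⁰ mol s⁻¹.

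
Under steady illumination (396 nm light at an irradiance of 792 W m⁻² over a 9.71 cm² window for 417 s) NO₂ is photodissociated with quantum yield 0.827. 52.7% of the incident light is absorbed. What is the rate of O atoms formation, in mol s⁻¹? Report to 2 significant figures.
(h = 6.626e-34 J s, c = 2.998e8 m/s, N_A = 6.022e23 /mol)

1.1e-6 mol s⁻¹

Photon energy at 396 nm: hc/λ = (6.626e-34)(2.998e8)/(396e-9) = 5.016e-19 J.
Energy delivered: (792 W m⁻²)(9.71e-4 m²)(417 s) = 320.7 J.
Photons incident: 320.7 / 5.016e-19 = 6.394e20, i.e. 6.394e20/6.022e23 = 0.001062 mol.
Photons absorbed: 0.527 × 0.001062 = 5.597e-4 mol.
Product formed: 0.827 × 5.597e-4 = 4.629e-4 mol.
Rate: 4.629e-4 / 417 s = 1.1e-6 mol s⁻¹.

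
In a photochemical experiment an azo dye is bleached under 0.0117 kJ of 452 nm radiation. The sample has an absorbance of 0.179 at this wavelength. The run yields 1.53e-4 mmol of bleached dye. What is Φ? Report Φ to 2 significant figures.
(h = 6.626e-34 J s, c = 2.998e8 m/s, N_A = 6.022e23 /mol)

Product: 1.53e-4 mmol = 1.53e-7 mol.
Photon energy at 452 nm: hc/λ = (6.626e-34)(2.998e8)/(452e-9) = 4.395e-19 J.
Incident energy: 0.0117 kJ = 11.7 J.
Photons incident: 11.7 / 4.395e-19 = 2.662e19, i.e. 2.662e19/6.022e23 = 4.420e-5 mol.
Fraction absorbed: 1 − 10^(−0.179) = 0.3378.
Photons absorbed: 0.3378 × 4.420e-5 = 1.493e-5 mol.
Φ = 1.53e-7 mol / 1.493e-5 mol photons = 0.010.

Φ = 0.010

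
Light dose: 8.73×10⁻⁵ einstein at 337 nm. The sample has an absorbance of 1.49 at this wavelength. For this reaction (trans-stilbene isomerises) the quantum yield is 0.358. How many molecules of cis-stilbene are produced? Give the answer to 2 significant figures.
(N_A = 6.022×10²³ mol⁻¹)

1.8×10¹⁹ molecules

Fraction absorbed: 1 − 10^(−1.49) = 0.9676.
Photons absorbed: 0.9676 × 8.73×10⁻⁵ = 8.447×10⁻⁵ mol.
Product: Φ × n_abs = 0.358 × 8.447×10⁻⁵ = 3.024×10⁻⁵ mol.
As a count: 3.024×10⁻⁵ × 6.022×10²³ = 1.8×10¹⁹.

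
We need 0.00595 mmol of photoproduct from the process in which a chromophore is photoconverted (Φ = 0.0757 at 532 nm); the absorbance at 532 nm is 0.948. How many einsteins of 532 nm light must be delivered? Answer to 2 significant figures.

Product: 0.00595 mmol = 5.95e-6 mol.
Photons that must be absorbed: 5.95e-6 / 0.0757 = 7.860e-5 mol.
Fraction absorbed: 1 − 10^(−0.948) = 0.8873.
Incident photons needed: 7.860e-5 / 0.8873 = 8.858e-5 mol.

8.9e-5 einstein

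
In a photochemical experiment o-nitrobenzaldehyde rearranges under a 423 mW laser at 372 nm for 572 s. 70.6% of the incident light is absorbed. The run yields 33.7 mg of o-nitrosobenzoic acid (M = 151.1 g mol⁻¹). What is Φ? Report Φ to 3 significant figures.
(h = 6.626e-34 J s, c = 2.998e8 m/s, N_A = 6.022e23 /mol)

Product: 33.7 mg / 151.1 g mol⁻¹ = 2.230e-4 mol.
Photon energy at 372 nm: hc/λ = (6.626e-34)(2.998e8)/(372e-9) = 5.340e-19 J.
Energy delivered: (423 mW)(572 s) = 242.0 J.
Photons incident: 242.0 / 5.340e-19 = 4.532e20, i.e. 4.532e20/6.022e23 = 7.526e-4 mol.
Photons absorbed: 0.706 × 7.526e-4 = 5.313e-4 mol.
Φ = 2.230e-4 mol / 5.313e-4 mol photons = 0.420.

Φ = 0.420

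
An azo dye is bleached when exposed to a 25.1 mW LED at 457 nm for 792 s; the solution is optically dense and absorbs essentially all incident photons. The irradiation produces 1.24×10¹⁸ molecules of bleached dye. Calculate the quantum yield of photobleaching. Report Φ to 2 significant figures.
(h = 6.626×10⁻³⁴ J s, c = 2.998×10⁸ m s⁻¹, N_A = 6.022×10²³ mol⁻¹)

Φ = 0.027

Product: 1.24×10¹⁸ / 6.022×10²³ = 2.059×10⁻⁶ mol.
Photon energy at 457 nm: hc/λ = (6.626×10⁻³⁴)(2.998×10⁸)/(457×10⁻⁹) = 4.347×10⁻¹⁹ J.
Energy delivered: (25.1 mW)(792 s) = 19.88 J.
Photons incident: 19.88 / 4.347×10⁻¹⁹ = 4.573×10¹⁹, i.e. 4.573×10¹⁹/6.022×10²³ = 7.594×10⁻⁵ mol.
Φ = 2.059×10⁻⁶ mol / 7.594×10⁻⁵ mol photons = 0.027.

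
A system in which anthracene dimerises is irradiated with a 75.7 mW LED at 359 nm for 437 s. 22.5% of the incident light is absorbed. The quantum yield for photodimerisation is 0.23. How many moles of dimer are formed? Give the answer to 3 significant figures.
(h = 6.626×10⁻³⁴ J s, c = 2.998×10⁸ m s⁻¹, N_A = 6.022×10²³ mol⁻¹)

Photon energy at 359 nm: hc/λ = (6.626×10⁻³⁴)(2.998×10⁸)/(359×10⁻⁹) = 5.533×10⁻¹⁹ J.
Energy delivered: (75.7 mW)(437 s) = 33.08 J.
Photons incident: 33.08 / 5.533×10⁻¹⁹ = 5.979×10¹⁹, i.e. 5.979×10¹⁹/6.022×10²³ = 9.929×10⁻⁵ mol.
Photons absorbed: 0.225 × 9.929×10⁻⁵ = 2.234×10⁻⁵ mol.
Product: Φ × n_abs = 0.23 × 2.234×10⁻⁵ = 5.138×10⁻⁶ mol.

5.14×10⁻⁶ mol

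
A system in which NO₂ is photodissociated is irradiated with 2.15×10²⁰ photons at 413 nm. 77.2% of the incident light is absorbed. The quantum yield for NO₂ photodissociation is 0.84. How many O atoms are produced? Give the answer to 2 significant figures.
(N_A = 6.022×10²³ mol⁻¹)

1.4×10²⁰ atoms

Moles of photons: 2.15×10²⁰ / 6.022×10²³ = 3.570×10⁻⁴ mol.
Photons absorbed: 0.772 × 3.570×10⁻⁴ = 2.756×10⁻⁴ mol.
Product: Φ × n_abs = 0.84 × 2.756×10⁻⁴ = 2.315×10⁻⁴ mol.
As a count: 2.315×10⁻⁴ × 6.022×10²³ = 1.4×10²⁰.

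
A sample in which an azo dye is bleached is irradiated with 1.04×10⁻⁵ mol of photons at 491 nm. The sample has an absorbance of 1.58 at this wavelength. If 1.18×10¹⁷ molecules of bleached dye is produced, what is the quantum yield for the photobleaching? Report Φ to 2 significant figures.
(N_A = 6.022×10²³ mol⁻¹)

Product: 1.18×10¹⁷ / 6.022×10²³ = 1.959×10⁻⁷ mol.
Fraction absorbed: 1 − 10^(−1.58) = 0.9737.
Photons absorbed: 0.9737 × 1.04×10⁻⁵ = 1.013×10⁻⁵ mol.
Φ = 1.959×10⁻⁷ mol / 1.013×10⁻⁵ mol photons = 0.019.

Φ = 0.019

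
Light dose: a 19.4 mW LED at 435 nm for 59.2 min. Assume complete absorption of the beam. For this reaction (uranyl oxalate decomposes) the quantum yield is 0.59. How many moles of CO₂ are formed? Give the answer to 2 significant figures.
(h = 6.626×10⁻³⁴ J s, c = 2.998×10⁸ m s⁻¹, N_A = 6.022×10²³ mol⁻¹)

Photon energy at 435 nm: hc/λ = (6.626×10⁻³⁴)(2.998×10⁸)/(435×10⁻⁹) = 4.567×10⁻¹⁹ J.
Energy delivered: (19.4 mW)(3552 s) = 68.91 J.
Photons incident: 68.91 / 4.567×10⁻¹⁹ = 1.509×10²⁰, i.e. 1.509×10²⁰/6.022×10²³ = 2.506×10⁻⁴ mol.
Product: Φ × n_abs = 0.59 × 2.506×10⁻⁴ = 1.479×10⁻⁴ mol.

1.5×10⁻⁴ mol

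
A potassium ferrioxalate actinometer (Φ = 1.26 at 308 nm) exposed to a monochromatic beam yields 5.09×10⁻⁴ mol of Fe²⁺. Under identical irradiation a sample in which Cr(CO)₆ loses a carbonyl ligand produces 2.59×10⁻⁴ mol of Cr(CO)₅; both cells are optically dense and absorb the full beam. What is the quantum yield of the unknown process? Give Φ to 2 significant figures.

Photons absorbed by the actinometer: 5.09×10⁻⁴ / 1.26 = 4.040×10⁻⁴ mol.
Φ(unknown) = 2.59×10⁻⁴ / 4.040×10⁻⁴ = 0.64.

Φ = 0.64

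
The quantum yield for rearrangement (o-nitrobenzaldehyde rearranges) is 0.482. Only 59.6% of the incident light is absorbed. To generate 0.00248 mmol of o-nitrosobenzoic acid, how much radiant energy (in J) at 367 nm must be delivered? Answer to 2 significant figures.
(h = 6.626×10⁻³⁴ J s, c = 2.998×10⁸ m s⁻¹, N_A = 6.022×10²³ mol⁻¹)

Product: 0.00248 mmol = 2.48×10⁻⁶ mol.
Photons that must be absorbed: 2.48×10⁻⁶ / 0.482 = 5.145×10⁻⁶ mol.
Incident photons needed: 5.145×10⁻⁶ / 0.596 = 8.633×10⁻⁶ mol.
Photon energy: hc/λ = 5.413×10⁻¹⁹ J; per mole, 3.260×10⁵ J mol⁻¹.
Energy required: 8.633×10⁻⁶ × 3.260×10⁵ = 2.8 J.

2.8 J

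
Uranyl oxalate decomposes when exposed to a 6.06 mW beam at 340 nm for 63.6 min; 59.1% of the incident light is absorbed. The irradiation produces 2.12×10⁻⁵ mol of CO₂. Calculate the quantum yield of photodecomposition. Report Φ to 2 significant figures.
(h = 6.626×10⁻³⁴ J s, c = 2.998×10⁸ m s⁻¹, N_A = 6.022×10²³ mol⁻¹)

Φ = 0.55

Photon energy at 340 nm: hc/λ = (6.626×10⁻³⁴)(2.998×10⁸)/(340×10⁻⁹) = 5.843×10⁻¹⁹ J.
Energy delivered: (6.06 mW)(3816 s) = 23.12 J.
Photons incident: 23.12 / 5.843×10⁻¹⁹ = 3.957×10¹⁹, i.e. 3.957×10¹⁹/6.022×10²³ = 6.571×10⁻⁵ mol.
Photons absorbed: 0.591 × 6.571×10⁻⁵ = 3.883×10⁻⁵ mol.
Φ = 2.12×10⁻⁵ mol / 3.883×10⁻⁵ mol photons = 0.55.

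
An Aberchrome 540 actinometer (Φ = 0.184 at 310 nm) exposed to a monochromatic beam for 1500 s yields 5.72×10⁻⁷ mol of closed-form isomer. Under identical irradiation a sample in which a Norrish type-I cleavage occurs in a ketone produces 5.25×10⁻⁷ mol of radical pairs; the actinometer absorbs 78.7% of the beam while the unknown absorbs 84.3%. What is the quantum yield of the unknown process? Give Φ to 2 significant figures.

Φ = 0.16

Photons absorbed by the actinometer: 5.72×10⁻⁷ / 0.184 = 3.109×10⁻⁶ mol.
Incident flux: 3.109×10⁻⁶ / 0.787 = 3.950×10⁻⁶ einstein.
Absorbed by unknown: 0.843 × 3.950×10⁻⁶ = 3.330×10⁻⁶ mol.
Φ(unknown) = 5.25×10⁻⁷ / 3.330×10⁻⁶ = 0.16.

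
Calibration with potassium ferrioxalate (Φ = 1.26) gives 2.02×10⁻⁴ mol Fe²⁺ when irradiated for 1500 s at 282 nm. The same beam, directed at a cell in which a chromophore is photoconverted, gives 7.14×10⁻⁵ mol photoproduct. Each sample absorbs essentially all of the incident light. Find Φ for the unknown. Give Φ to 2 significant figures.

Φ = 0.45

Photons absorbed by the actinometer: 2.02×10⁻⁴ / 1.26 = 1.603×10⁻⁴ mol.
Φ(unknown) = 7.14×10⁻⁵ / 1.603×10⁻⁴ = 0.45.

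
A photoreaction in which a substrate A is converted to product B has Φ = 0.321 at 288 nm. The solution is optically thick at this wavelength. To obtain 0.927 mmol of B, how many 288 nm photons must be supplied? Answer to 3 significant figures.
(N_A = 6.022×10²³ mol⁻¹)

1.74×10²¹ photons

Product: 0.927 mmol = 9.27×10⁻⁴ mol.
Photons that must be absorbed: 9.27×10⁻⁴ / 0.321 = 0.002888 mol.
Photon count: 0.002888 × 6.022×10²³ = 1.74×10²¹.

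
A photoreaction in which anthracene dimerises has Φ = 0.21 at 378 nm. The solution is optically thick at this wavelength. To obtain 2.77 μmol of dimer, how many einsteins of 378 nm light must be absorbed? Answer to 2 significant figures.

1.3×10⁻⁵ einstein

Product: 2.77 μmol = 2.77×10⁻⁶ mol.
Photons that must be absorbed: 2.77×10⁻⁶ / 0.21 = 1.319×10⁻⁵ mol.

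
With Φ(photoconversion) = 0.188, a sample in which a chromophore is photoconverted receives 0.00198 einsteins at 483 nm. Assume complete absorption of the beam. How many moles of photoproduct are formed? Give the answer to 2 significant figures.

Product: Φ × n_abs = 0.188 × 0.00198 = 3.722×10⁻⁴ mol.

3.7×10⁻⁴ mol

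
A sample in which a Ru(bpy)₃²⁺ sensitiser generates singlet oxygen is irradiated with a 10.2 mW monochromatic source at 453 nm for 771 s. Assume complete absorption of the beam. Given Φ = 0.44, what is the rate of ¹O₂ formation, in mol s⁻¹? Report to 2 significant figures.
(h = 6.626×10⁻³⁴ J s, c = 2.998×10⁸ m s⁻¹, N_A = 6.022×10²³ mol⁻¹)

Photon energy at 453 nm: hc/λ = (6.626×10⁻³⁴)(2.998×10⁸)/(453×10⁻⁹) = 4.385×10⁻¹⁹ J.
Energy delivered: (10.2 mW)(771 s) = 7.864 J.
Photons incident: 7.864 / 4.385×10⁻¹⁹ = 1.793×10¹⁹, i.e. 1.793×10¹⁹/6.022×10²³ = 2.977×10⁻⁵ mol.
Product formed: 0.44 × 2.977×10⁻⁵ = 1.310×10⁻⁵ mol.
Rate: 1.310×10⁻⁵ / 771 s = 1.7×10⁻⁸ mol s⁻¹.

1.7×10⁻⁸ mol s⁻¹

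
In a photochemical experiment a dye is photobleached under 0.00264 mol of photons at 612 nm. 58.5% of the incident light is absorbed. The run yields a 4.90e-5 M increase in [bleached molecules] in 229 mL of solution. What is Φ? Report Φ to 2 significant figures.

Φ = 0.0073

Product: (4.90e-5 M)(0.229 L) = 1.122e-5 mol.
Photons absorbed: 0.585 × 0.00264 = 0.001544 mol.
Φ = 1.122e-5 mol / 0.001544 mol photons = 0.0073.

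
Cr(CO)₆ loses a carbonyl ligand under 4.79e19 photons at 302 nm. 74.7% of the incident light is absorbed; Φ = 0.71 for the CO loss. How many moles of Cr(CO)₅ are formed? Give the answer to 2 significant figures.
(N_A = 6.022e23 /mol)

Moles of photons: 4.79e19 / 6.022e23 = 7.954e-5 mol.
Photons absorbed: 0.747 × 7.954e-5 = 5.942e-5 mol.
Product: Φ × n_abs = 0.71 × 5.942e-5 = 4.219e-5 mol.

4.2e-5 mol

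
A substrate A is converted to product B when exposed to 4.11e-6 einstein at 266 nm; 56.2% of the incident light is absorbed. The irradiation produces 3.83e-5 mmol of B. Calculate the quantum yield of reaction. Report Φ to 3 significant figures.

Φ = 0.0166

Product: 3.83e-5 mmol = 3.83e-8 mol.
Photons absorbed: 0.562 × 4.11e-6 = 2.310e-6 mol.
Φ = 3.83e-8 mol / 2.310e-6 mol photons = 0.0166.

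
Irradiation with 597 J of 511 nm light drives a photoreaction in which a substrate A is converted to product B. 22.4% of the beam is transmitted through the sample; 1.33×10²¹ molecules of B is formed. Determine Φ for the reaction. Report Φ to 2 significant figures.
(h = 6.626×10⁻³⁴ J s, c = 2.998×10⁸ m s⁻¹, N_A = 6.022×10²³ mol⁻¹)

Φ = 1.1

Product: 1.33×10²¹ / 6.022×10²³ = 0.002209 mol.
Photon energy at 511 nm: hc/λ = (6.626×10⁻³⁴)(2.998×10⁸)/(511×10⁻⁹) = 3.887×10⁻¹⁹ J.
Photons incident: 597 / 3.887×10⁻¹⁹ = 1.536×10²¹, i.e. 1.536×10²¹/6.022×10²³ = 0.002551 mol.
Fraction absorbed: 1 − 22.4/100 = 0.7760.
Photons absorbed: 0.7760 × 0.002551 = 0.001980 mol.
Φ = 0.002209 mol / 0.001980 mol photons = 1.1.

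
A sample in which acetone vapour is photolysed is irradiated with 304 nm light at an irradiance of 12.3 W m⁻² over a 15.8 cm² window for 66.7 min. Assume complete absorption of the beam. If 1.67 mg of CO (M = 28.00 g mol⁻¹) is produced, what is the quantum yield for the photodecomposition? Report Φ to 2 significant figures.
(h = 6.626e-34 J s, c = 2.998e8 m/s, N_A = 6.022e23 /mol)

Φ = 0.30

Product: 1.67 mg / 28.00 g mol⁻¹ = 5.964e-5 mol.
Photon energy at 304 nm: hc/λ = (6.626e-34)(2.998e8)/(304e-9) = 6.534e-19 J.
Energy delivered: (12.3 W m⁻²)(15.8e-4 m²)(4002 s) = 77.77 J.
Photons incident: 77.77 / 6.534e-19 = 1.190e20, i.e. 1.190e20/6.022e23 = 1.976e-4 mol.
Φ = 5.964e-5 mol / 1.976e-4 mol photons = 0.30.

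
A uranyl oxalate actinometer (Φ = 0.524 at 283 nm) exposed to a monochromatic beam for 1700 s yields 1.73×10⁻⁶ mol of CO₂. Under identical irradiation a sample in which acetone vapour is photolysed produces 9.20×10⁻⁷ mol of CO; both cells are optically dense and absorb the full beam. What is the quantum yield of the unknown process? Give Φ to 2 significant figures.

Photons absorbed by the actinometer: 1.73×10⁻⁶ / 0.524 = 3.302×10⁻⁶ mol.
Φ(unknown) = 9.20×10⁻⁷ / 3.302×10⁻⁶ = 0.28.

Φ = 0.28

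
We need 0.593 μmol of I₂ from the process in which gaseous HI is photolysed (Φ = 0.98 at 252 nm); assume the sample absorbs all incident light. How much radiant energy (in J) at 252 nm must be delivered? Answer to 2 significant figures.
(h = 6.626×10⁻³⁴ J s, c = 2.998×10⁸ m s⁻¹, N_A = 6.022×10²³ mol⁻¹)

0.29 J

Product: 0.593 μmol = 5.93×10⁻⁷ mol.
Photons that must be absorbed: 5.93×10⁻⁷ / 0.98 = 6.051×10⁻⁷ mol.
Photon energy: hc/λ = 7.883×10⁻¹⁹ J; per mole, 4.747×10⁵ J mol⁻¹.
Energy required: 6.051×10⁻⁷ × 4.747×10⁵ = 0.29 J.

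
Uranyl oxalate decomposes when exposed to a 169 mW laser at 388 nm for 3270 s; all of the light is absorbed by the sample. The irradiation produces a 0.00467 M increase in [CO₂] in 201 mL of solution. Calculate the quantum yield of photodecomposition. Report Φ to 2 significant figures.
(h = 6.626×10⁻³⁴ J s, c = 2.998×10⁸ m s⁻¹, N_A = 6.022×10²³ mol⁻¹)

Φ = 0.52

Product: (0.00467 M)(0.201 L) = 9.387×10⁻⁴ mol.
Photon energy at 388 nm: hc/λ = (6.626×10⁻³⁴)(2.998×10⁸)/(388×10⁻⁹) = 5.120×10⁻¹⁹ J.
Energy delivered: (169 mW)(3270 s) = 552.6 J.
Photons incident: 552.6 / 5.120×10⁻¹⁹ = 1.079×10²¹, i.e. 1.079×10²¹/6.022×10²³ = 0.001792 mol.
Φ = 9.387×10⁻⁴ mol / 0.001792 mol photons = 0.52.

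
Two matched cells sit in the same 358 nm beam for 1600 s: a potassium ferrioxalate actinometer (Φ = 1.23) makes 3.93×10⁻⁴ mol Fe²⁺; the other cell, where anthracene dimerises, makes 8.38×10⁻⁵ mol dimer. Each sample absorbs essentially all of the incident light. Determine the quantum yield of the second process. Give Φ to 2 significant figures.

Φ = 0.26

Photons absorbed by the actinometer: 3.93×10⁻⁴ / 1.23 = 3.195×10⁻⁴ mol.
Φ(unknown) = 8.38×10⁻⁵ / 3.195×10⁻⁴ = 0.26.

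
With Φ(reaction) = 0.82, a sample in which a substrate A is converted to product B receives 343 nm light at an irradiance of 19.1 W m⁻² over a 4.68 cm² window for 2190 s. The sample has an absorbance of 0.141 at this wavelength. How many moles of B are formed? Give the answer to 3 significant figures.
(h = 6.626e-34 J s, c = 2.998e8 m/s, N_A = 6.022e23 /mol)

Photon energy at 343 nm: hc/λ = (6.626e-34)(2.998e8)/(343e-9) = 5.791e-19 J.
Energy delivered: (19.1 W m⁻²)(4.68e-4 m²)(2190 s) = 19.58 J.
Photons incident: 19.58 / 5.791e-19 = 3.381e19, i.e. 3.381e19/6.022e23 = 5.614e-5 mol.
Fraction absorbed: 1 − 10^(−0.141) = 0.2772.
Photons absorbed: 0.2772 × 5.614e-5 = 1.556e-5 mol.
Product: Φ × n_abs = 0.82 × 1.556e-5 = 1.276e-5 mol.

1.28e-5 mol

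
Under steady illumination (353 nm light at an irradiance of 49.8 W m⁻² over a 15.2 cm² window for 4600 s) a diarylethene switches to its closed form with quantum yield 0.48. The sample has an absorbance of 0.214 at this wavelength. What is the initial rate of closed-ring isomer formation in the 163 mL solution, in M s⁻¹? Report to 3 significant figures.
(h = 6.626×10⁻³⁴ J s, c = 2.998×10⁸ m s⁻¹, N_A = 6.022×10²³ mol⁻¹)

Photon energy at 353 nm: hc/λ = (6.626×10⁻³⁴)(2.998×10⁸)/(353×10⁻⁹) = 5.627×10⁻¹⁹ J.
Energy delivered: (49.8 W m⁻²)(15.2×10⁻⁴ m²)(4600 s) = 348.2 J.
Photons incident: 348.2 / 5.627×10⁻¹⁹ = 6.188×10²⁰, i.e. 6.188×10²⁰/6.022×10²³ = 0.001028 mol.
Fraction absorbed: 1 − 10^(−0.214) = 0.3891.
Photons absorbed: 0.3891 × 0.001028 = 4.000×10⁻⁴ mol.
Product formed: 0.48 × 4.000×10⁻⁴ = 1.920×10⁻⁴ mol.
Rate: 1.920×10⁻⁴ mol / (4600 s × 0.163 L) = 2.56×10⁻⁷ M s⁻¹.

2.56×10⁻⁷ M s⁻¹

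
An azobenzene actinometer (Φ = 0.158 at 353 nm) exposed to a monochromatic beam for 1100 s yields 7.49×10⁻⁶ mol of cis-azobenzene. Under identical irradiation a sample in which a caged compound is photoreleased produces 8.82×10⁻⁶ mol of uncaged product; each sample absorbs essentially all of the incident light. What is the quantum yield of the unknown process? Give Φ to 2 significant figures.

Photons absorbed by the actinometer: 7.49×10⁻⁶ / 0.158 = 4.741×10⁻⁵ mol.
Φ(unknown) = 8.82×10⁻⁶ / 4.741×10⁻⁵ = 0.19.

Φ = 0.19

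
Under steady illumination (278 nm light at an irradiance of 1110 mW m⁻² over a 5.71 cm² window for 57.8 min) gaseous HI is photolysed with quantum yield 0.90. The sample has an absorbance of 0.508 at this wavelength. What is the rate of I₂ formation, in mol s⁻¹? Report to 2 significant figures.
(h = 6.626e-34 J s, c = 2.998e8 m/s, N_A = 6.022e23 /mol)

9.1e-10 mol s⁻¹

Photon energy at 278 nm: hc/λ = (6.626e-34)(2.998e8)/(278e-9) = 7.146e-19 J.
Energy delivered: (1110 mW m⁻²)(5.71e-4 m²)(3468 s) = 2.198 J.
Photons incident: 2.198 / 7.146e-19 = 3.076e18, i.e. 3.076e18/6.022e23 = 5.108e-6 mol.
Fraction absorbed: 1 − 10^(−0.508) = 0.6895.
Photons absorbed: 0.6895 × 5.108e-6 = 3.522e-6 mol.
Product formed: 0.90 × 3.522e-6 = 3.170e-6 mol.
Rate: 3.170e-6 / 3468 s = 9.1e-10 mol s⁻¹.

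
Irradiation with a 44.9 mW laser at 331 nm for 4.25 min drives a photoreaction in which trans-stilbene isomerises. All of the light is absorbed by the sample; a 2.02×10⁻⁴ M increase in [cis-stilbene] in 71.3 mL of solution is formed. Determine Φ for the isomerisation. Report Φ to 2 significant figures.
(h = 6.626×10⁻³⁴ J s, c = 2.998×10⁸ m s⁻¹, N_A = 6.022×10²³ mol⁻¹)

Φ = 0.45

Product: (2.02×10⁻⁴ M)(0.0713 L) = 1.440×10⁻⁵ mol.
Photon energy at 331 nm: hc/λ = (6.626×10⁻³⁴)(2.998×10⁸)/(331×10⁻⁹) = 6.001×10⁻¹⁹ J.
Energy delivered: (44.9 mW)(255 s) = 11.45 J.
Photons incident: 11.45 / 6.001×10⁻¹⁹ = 1.908×10¹⁹, i.e. 1.908×10¹⁹/6.022×10²³ = 3.168×10⁻⁵ mol.
Φ = 1.440×10⁻⁵ mol / 3.168×10⁻⁵ mol photons = 0.45.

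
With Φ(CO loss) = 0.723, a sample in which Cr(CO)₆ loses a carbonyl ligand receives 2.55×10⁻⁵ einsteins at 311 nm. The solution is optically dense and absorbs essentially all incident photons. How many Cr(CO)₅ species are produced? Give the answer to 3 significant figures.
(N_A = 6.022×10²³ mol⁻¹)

1.11×10¹⁹ species

Product: Φ × n_abs = 0.723 × 2.55×10⁻⁵ = 1.844×10⁻⁵ mol.
As a count: 1.844×10⁻⁵ × 6.022×10²³ = 1.11×10¹⁹.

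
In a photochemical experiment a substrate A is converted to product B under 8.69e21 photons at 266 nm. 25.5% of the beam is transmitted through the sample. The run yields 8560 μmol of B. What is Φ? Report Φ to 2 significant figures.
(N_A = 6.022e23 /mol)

Φ = 0.80

Product: 8560 μmol = 0.00856 mol.
Moles of photons: 8.69e21 / 6.022e23 = 0.01443 mol.
Fraction absorbed: 1 − 25.5/100 = 0.7450.
Photons absorbed: 0.7450 × 0.01443 = 0.01075 mol.
Φ = 0.00856 mol / 0.01075 mol photons = 0.80.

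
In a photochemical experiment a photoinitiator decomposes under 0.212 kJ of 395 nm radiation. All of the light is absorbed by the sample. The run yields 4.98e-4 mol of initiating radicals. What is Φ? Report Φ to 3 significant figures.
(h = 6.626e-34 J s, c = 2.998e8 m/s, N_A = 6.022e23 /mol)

Photon energy at 395 nm: hc/λ = (6.626e-34)(2.998e8)/(395e-9) = 5.029e-19 J.
Incident energy: 0.212 kJ = 212 J.
Photons incident: 212 / 5.029e-19 = 4.216e20, i.e. 4.216e20/6.022e23 = 7.001e-4 mol.
Φ = 4.98e-4 mol / 7.001e-4 mol photons = 0.711.

Φ = 0.711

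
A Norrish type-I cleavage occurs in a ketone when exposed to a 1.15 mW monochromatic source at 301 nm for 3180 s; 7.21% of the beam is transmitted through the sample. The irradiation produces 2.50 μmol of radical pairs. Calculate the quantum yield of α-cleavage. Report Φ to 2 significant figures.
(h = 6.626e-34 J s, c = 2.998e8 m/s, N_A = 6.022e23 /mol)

Product: 2.50 μmol = 2.50e-6 mol.
Photon energy at 301 nm: hc/λ = (6.626e-34)(2.998e8)/(301e-9) = 6.600e-19 J.
Energy delivered: (1.15 mW)(3180 s) = 3.657 J.
Photons incident: 3.657 / 6.600e-19 = 5.541e18, i.e. 5.541e18/6.022e23 = 9.201e-6 mol.
Fraction absorbed: 1 − 7.21/100 = 0.9279.
Photons absorbed: 0.9279 × 9.201e-6 = 8.538e-6 mol.
Φ = 2.50e-6 mol / 8.538e-6 mol photons = 0.29.

Φ = 0.29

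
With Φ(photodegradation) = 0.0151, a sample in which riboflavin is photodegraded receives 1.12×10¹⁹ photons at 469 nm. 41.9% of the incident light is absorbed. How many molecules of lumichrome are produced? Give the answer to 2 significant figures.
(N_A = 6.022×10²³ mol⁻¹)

7.1×10¹⁶ molecules

Moles of photons: 1.12×10¹⁹ / 6.022×10²³ = 1.860×10⁻⁵ mol.
Photons absorbed: 0.419 × 1.860×10⁻⁵ = 7.793×10⁻⁶ mol.
Product: Φ × n_abs = 0.0151 × 7.793×10⁻⁶ = 1.177×10⁻⁷ mol.
As a count: 1.177×10⁻⁷ × 6.022×10²³ = 7.1×10¹⁶.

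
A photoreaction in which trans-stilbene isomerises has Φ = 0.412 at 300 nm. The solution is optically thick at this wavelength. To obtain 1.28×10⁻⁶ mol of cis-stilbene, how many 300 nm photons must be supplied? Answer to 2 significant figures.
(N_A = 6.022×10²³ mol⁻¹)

Photons that must be absorbed: 1.28×10⁻⁶ / 0.412 = 3.107×10⁻⁶ mol.
Photon count: 3.107×10⁻⁶ × 6.022×10²³ = 1.9×10¹⁸.

1.9×10¹⁸ photons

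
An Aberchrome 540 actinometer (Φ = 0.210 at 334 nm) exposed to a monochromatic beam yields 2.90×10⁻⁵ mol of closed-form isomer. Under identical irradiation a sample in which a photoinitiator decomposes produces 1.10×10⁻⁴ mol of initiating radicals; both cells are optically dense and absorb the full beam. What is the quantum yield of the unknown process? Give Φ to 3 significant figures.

Photons absorbed by the actinometer: 2.90×10⁻⁵ / 0.210 = 1.381×10⁻⁴ mol.
Φ(unknown) = 1.10×10⁻⁴ / 1.381×10⁻⁴ = 0.797.

Φ = 0.797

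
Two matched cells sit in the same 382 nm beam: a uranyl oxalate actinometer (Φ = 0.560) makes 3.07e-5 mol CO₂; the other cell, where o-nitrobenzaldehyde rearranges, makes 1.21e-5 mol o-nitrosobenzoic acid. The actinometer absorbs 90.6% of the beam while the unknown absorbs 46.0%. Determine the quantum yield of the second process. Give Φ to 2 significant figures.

Φ = 0.43

Photons absorbed by the actinometer: 3.07e-5 / 0.560 = 5.482e-5 mol.
Incident flux: 5.482e-5 / 0.906 = 6.051e-5 einstein.
Absorbed by unknown: 0.460 × 6.051e-5 = 2.783e-5 mol.
Φ(unknown) = 1.21e-5 / 2.783e-5 = 0.43.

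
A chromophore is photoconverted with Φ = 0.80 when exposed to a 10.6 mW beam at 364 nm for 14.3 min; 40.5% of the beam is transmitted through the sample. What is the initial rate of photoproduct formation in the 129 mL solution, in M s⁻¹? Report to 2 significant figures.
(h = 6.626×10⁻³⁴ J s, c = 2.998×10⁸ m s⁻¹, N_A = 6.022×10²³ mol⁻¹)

1.2×10⁻⁷ M s⁻¹

Photon energy at 364 nm: hc/λ = (6.626×10⁻³⁴)(2.998×10⁸)/(364×10⁻⁹) = 5.457×10⁻¹⁹ J.
Energy delivered: (10.6 mW)(858 s) = 9.095 J.
Photons incident: 9.095 / 5.457×10⁻¹⁹ = 1.667×10¹⁹, i.e. 1.667×10¹⁹/6.022×10²³ = 2.768×10⁻⁵ mol.
Fraction absorbed: 1 − 40.5/100 = 0.5950.
Photons absorbed: 0.5950 × 2.768×10⁻⁵ = 1.647×10⁻⁵ mol.
Product formed: 0.80 × 1.647×10⁻⁵ = 1.318×10⁻⁵ mol.
Rate: 1.318×10⁻⁵ mol / (858 s × 0.129 L) = 1.2×10⁻⁷ M s⁻¹.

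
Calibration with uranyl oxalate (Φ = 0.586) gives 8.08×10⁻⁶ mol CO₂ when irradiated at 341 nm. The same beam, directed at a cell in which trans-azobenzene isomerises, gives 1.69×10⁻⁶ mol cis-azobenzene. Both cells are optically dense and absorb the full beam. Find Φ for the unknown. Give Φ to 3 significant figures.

Photons absorbed by the actinometer: 8.08×10⁻⁶ / 0.586 = 1.379×10⁻⁵ mol.
Φ(unknown) = 1.69×10⁻⁶ / 1.379×10⁻⁵ = 0.123.

Φ = 0.123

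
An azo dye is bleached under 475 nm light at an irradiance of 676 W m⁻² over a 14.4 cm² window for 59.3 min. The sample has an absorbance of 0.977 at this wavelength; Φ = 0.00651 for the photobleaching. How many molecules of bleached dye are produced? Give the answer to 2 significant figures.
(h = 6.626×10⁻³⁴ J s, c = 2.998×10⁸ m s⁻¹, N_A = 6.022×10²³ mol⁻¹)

Photon energy at 475 nm: hc/λ = (6.626×10⁻³⁴)(2.998×10⁸)/(475×10⁻⁹) = 4.182×10⁻¹⁹ J.
Energy delivered: (676 W m⁻²)(14.4×10⁻⁴ m²)(3558 s) = 3463 J.
Photons incident: 3463 / 4.182×10⁻¹⁹ = 8.281×10²¹, i.e. 8.281×10²¹/6.022×10²³ = 0.01375 mol.
Fraction absorbed: 1 − 10^(−0.977) = 0.8946.
Photons absorbed: 0.8946 × 0.01375 = 0.01230 mol.
Product: Φ × n_abs = 0.00651 × 0.01230 = 8.007×10⁻⁵ mol.
As a count: 8.007×10⁻⁵ × 6.022×10²³ = 4.8×10¹⁹.

4.8×10¹⁹ molecules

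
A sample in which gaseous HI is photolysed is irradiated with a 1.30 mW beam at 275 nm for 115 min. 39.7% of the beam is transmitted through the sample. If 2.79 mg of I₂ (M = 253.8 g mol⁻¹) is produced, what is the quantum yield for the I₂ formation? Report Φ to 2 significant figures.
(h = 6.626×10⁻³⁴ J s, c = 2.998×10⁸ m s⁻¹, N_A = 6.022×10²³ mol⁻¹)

Product: 2.79 mg / 253.8 g mol⁻¹ = 1.099×10⁻⁵ mol.
Photon energy at 275 nm: hc/λ = (6.626×10⁻³⁴)(2.998×10⁸)/(275×10⁻⁹) = 7.224×10⁻¹⁹ J.
Energy delivered: (1.30 mW)(6900 s) = 8.970 J.
Photons incident: 8.970 / 7.224×10⁻¹⁹ = 1.242×10¹⁹, i.e. 1.242×10¹⁹/6.022×10²³ = 2.062×10⁻⁵ mol.
Fraction absorbed: 1 − 39.7/100 = 0.6030.
Photons absorbed: 0.6030 × 2.062×10⁻⁵ = 1.243×10⁻⁵ mol.
Φ = 1.099×10⁻⁵ mol / 1.243×10⁻⁵ mol photons = 0.88.

Φ = 0.88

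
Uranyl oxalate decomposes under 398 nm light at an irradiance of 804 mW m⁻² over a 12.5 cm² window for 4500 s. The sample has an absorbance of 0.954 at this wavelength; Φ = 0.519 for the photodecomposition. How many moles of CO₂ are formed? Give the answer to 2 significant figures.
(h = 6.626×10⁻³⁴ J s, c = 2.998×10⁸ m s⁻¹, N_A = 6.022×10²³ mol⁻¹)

6.9×10⁻⁶ mol

Photon energy at 398 nm: hc/λ = (6.626×10⁻³⁴)(2.998×10⁸)/(398×10⁻⁹) = 4.991×10⁻¹⁹ J.
Energy delivered: (804 mW m⁻²)(12.5×10⁻⁴ m²)(4500 s) = 4.523 J.
Photons incident: 4.523 / 4.991×10⁻¹⁹ = 9.062×10¹⁸, i.e. 9.062×10¹⁸/6.022×10²³ = 1.505×10⁻⁵ mol.
Fraction absorbed: 1 − 10^(−0.954) = 0.8888.
Photons absorbed: 0.8888 × 1.505×10⁻⁵ = 1.338×10⁻⁵ mol.
Product: Φ × n_abs = 0.519 × 1.338×10⁻⁵ = 6.944×10⁻⁶ mol.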